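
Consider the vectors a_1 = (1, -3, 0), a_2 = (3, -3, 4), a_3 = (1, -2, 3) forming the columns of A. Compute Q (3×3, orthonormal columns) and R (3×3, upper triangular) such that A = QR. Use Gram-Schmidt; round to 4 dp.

Q = [[0.3162, 0.4066, -0.8571], [-0.9487, 0.1355, -0.2857], [0.0000, 0.9035, 0.4286]], R = [[3.1623, 3.7947, 2.2136], [0.0000, 4.4272, 2.8460], [0.0000, 0.0000, 1.0000]]

a_1 = (1, -3, 0); ‖a_1‖ = 3.1623, so q_1 = (0.3162, -0.9487, 0.0000).
q_1·a_2 = 0.3162·3 + (-0.9487)·(-3) + 0.0000·4 = 3.7947.
u_2 = a_2 − 3.7947·q_1 = (1.8000, 0.6000, 4.0000).
‖u_2‖ = 4.4272, so q_2 = (0.4066, 0.1355, 0.9035).
q_1·a_3 = 0.3162·1 + (-0.9487)·(-2) + 0.0000·3 = 2.2136; q_2·a_3 = 0.4066·1 + 0.1355·(-2) + 0.9035·3 = 2.8460.
u_3 = a_3 − 2.2136·q_1 − 2.8460·q_2 = (-0.8571, -0.2857, 0.4286).
‖u_3‖ = 1.0000, so q_3 = (-0.8571, -0.2857, 0.4286).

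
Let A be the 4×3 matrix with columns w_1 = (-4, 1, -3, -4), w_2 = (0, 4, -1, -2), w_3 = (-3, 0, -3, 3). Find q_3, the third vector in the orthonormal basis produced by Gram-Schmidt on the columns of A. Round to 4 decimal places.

q_1 = w_1/‖w_1‖ = (-4, 1, -3, -4)/6.4807 = (-0.6172, 0.1543, -0.4629, -0.6172).
r_{12} = q_1·w_2 = 2.3146.
u_2 = w_2 − 2.3146·q_1 = (1.4286, 3.6429, 0.0714, -0.5714).
‖u_2‖ = 3.9551, so q_2 = (0.3612, 0.9211, 0.0181, -0.1445).
r_{13} = q_1·w_3 = 1.3887; r_{23} = q_2·w_3 = -1.5712.
u_3 = w_3 − 1.3887·q_1 + 1.5712·q_2 = (-1.5753, 1.2329, -2.3288, 3.6301).
‖u_3‖ = 4.7542, so q_3 = (-0.3314, 0.2593, -0.4898, 0.7636).

q_3 = (-0.3314, 0.2593, -0.4898, 0.7636)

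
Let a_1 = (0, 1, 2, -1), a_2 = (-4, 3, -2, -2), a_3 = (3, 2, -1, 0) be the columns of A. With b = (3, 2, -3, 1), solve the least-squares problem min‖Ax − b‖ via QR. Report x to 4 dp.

x = (-0.8512, 0.1074, 1.1736)

a_1 = (0, 1, 2, -1); ‖a_1‖ = 2.4495, so q_1 = (0.0000, 0.4082, 0.8165, -0.4082).
q_1·a_2 = 0.0000·(-4) + 0.4082·3 + 0.8165·(-2) + (-0.4082)·(-2) = 0.4082.
u_2 = a_2 − 0.4082·q_1 = (-4.0000, 2.8333, -2.3333, -1.8333).
‖u_2‖ = 5.7300, so q_2 = (-0.6981, 0.4945, -0.4072, -0.3200).
q_1·a_3 = 0.0000·3 + 0.4082·2 + 0.8165·(-1) + (-0.4082)·0 = 0.0000; q_2·a_3 = (-0.6981)·3 + 0.4945·2 + (-0.4072)·(-1) + (-0.3200)·0 = -0.6981.
u_3 = a_3 + 0.0000·q_1 + 0.6981·q_2 = (2.5127, 2.3452, -1.2843, -0.2234).
‖u_3‖ = 3.6760, so q_3 = (0.6835, 0.6380, -0.3494, -0.0608).
Qᵀb = (-2.0412, -0.2036, 4.3139).
Back-substitute: x_3 = 4.3139/3.6760 = 1.1736.
x_2 = (-0.2036 + 0.6981·1.1736)/5.7300 = 0.1074.
x_1 = (-2.0412 − 0.4082·0.1074 + 0.0000·1.1736)/2.4495 = -0.8512.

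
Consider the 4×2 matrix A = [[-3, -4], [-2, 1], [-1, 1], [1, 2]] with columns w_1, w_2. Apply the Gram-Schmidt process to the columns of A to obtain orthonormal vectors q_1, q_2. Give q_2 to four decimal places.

q_2 = (-0.4822, 0.6608, 0.4644, 0.3393)

w_1 = (-3, -2, -1, 1); ‖w_1‖ = 3.8730, so q_1 = (-0.7746, -0.5164, -0.2582, 0.2582).
q_1·w_2 = (-0.7746)·(-4) + (-0.5164)·1 + (-0.2582)·1 + 0.2582·2 = 2.8402.
u_2 = w_2 − 2.8402·q_1 = (-1.8000, 2.4667, 1.7333, 1.2667).
‖u_2‖ = 3.7327, so q_2 = (-0.4822, 0.6608, 0.4644, 0.3393).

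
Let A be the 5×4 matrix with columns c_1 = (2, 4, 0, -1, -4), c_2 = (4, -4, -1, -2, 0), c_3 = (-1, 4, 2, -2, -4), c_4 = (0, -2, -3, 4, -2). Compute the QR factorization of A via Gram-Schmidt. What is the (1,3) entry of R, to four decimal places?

c_1 = (2, 4, 0, -1, -4); ‖c_1‖ = 6.0828, so q_1 = (0.3288, 0.6576, 0.0000, -0.1644, -0.6576).
r_{13} = q_1·c_3 = 5.2608.

r_{13} = 5.2608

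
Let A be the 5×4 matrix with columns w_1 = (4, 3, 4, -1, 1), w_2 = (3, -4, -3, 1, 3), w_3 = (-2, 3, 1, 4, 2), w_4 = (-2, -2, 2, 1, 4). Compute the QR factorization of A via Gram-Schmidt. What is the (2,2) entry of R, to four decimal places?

q_1 = w_1/‖w_1‖ = (4, 3, 4, -1, 1)/6.5574 = (0.6100, 0.4575, 0.6100, -0.1525, 0.1525).
r_{12} = q_1·w_2 = -1.5250.
u_2 = w_2 + 1.5250·q_1 = (3.9302, -3.3023, -2.0698, 0.7674, 3.2326).
r_{22} = ‖u_2‖ = 6.4556.

r_{22} = 6.4556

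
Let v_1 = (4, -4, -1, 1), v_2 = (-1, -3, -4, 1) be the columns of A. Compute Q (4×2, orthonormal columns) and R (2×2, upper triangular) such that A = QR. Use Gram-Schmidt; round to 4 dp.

Q = [[0.6860, -0.5389], [-0.6860, -0.3133], [-0.1715, -0.7708], [0.1715, 0.1316]], R = [[5.8310, 2.2295], [0.0000, 4.6936]]

q_1 = v_1/‖v_1‖ = (4, -4, -1, 1)/5.8310 = (0.6860, -0.6860, -0.1715, 0.1715).
r_{12} = q_1·v_2 = 2.2295.
u_2 = v_2 − 2.2295·q_1 = (-2.5294, -1.4706, -3.6176, 0.6176).
‖u_2‖ = 4.6936, so q_2 = (-0.5389, -0.3133, -0.7708, 0.1316).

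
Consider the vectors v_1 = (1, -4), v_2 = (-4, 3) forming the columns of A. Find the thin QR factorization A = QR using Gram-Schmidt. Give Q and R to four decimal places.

v_1 = (1, -4); ‖v_1‖ = 4.1231, so q_1 = (0.2425, -0.9701).
q_1·v_2 = 0.2425·(-4) + (-0.9701)·3 = -3.8806.
u_2 = v_2 + 3.8806·q_1 = (-3.0588, -0.7647).
‖u_2‖ = 3.1530, so q_2 = (-0.9701, -0.2425).

Q = [[0.2425, -0.9701], [-0.9701, -0.2425]], R = [[4.1231, -3.8806], [0.0000, 3.1530]]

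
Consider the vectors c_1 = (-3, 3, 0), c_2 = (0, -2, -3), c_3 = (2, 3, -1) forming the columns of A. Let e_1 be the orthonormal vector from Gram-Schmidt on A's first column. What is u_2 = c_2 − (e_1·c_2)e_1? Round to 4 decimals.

e_1 = c_1/‖c_1‖ = (-3, 3, 0)/4.2426 = (-0.7071, 0.7071, 0.0000).
r_{12} = e_1·c_2 = -1.4142.
u_2 = c_2 + 1.4142·e_1 = (-1.0000, -1.0000, -3.0000).

u_2 = (-1.0000, -1.0000, -3.0000)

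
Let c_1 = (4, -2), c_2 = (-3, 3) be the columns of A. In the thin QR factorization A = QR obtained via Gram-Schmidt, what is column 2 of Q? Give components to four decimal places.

e_2 = (0.4472, 0.8944)

e_1 = c_1/‖c_1‖ = (4, -2)/4.4721 = (0.8944, -0.4472).
r_{12} = e_1·c_2 = -4.0249.
u_2 = c_2 + 4.0249·e_1 = (0.6000, 1.2000).
‖u_2‖ = 1.3416, so e_2 = (0.4472, 0.8944).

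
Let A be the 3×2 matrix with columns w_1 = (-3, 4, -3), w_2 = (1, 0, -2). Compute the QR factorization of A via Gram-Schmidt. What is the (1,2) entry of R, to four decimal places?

e_1 = w_1/‖w_1‖ = (-3, 4, -3)/5.8310 = (-0.5145, 0.6860, -0.5145).
r_{12} = e_1·w_2 = 0.5145.

r_{12} = 0.5145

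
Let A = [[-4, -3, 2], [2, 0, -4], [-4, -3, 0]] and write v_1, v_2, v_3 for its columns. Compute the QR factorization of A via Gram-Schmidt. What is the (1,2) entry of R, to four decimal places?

v_1 = (-4, 2, -4); ‖v_1‖ = 6.0000, so e_1 = (-0.6667, 0.3333, -0.6667).
r_{12} = e_1·v_2 = 4.0000.

r_{12} = 4.0000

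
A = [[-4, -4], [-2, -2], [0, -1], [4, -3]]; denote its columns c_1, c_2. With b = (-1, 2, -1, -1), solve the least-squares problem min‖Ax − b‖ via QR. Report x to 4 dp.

x = (-0.1496, 0.1732)

e_1 = c_1/‖c_1‖ = (-4, -2, 0, 4)/6.0000 = (-0.6667, -0.3333, 0.0000, 0.6667).
r_{12} = e_1·c_2 = 1.3333.
u_2 = c_2 − 1.3333·e_1 = (-3.1111, -1.5556, -1.0000, -3.8889).
‖u_2‖ = 5.3125, so e_2 = (-0.5856, -0.2928, -0.1882, -0.7320).
Qᵀb = (-0.6667, 0.9203).
Back-substitute: x_2 = 0.9203/5.3125 = 0.1732.
x_1 = (-0.6667 − 1.3333·0.1732)/6.0000 = -0.1496.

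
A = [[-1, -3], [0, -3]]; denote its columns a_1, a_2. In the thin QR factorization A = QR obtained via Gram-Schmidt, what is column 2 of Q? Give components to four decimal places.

q_1 = a_1/‖a_1‖ = (-1, 0)/1.0000 = (-1.0000, 0.0000).
r_{12} = q_1·a_2 = 3.0000.
u_2 = a_2 − 3.0000·q_1 = (0.0000, -3.0000).
‖u_2‖ = 3.0000, so q_2 = (0.0000, -1.0000).

q_2 = (0.0000, -1.0000)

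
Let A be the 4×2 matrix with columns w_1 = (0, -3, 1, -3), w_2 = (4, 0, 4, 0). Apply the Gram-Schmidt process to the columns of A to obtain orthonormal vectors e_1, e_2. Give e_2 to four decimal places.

e_1 = w_1/‖w_1‖ = (0, -3, 1, -3)/4.3589 = (0.0000, -0.6882, 0.2294, -0.6882).
r_{12} = e_1·w_2 = 0.9177.
u_2 = w_2 − 0.9177·e_1 = (4.0000, 0.6316, 3.7895, 0.6316).
‖u_2‖ = 5.5819, so e_2 = (0.7166, 0.1131, 0.6789, 0.1131).

e_2 = (0.7166, 0.1131, 0.6789, 0.1131)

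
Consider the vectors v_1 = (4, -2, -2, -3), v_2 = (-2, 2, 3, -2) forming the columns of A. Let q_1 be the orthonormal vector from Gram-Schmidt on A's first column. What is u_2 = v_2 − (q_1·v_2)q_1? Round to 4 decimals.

v_1 = (4, -2, -2, -3); ‖v_1‖ = 5.7446, so q_1 = (0.6963, -0.3482, -0.3482, -0.5222).
q_1·v_2 = 0.6963·(-2) + (-0.3482)·2 + (-0.3482)·3 + (-0.5222)·(-2) = -2.0889.
u_2 = v_2 + 2.0889·q_1 = (-0.5455, 1.2727, 2.2727, -3.0909).

u_2 = (-0.5455, 1.2727, 2.2727, -3.0909)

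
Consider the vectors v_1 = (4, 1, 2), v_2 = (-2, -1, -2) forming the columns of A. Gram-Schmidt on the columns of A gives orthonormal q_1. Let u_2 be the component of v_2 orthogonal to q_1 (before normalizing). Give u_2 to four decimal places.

v_1 = (4, 1, 2); ‖v_1‖ = 4.5826, so q_1 = (0.8729, 0.2182, 0.4364).
q_1·v_2 = 0.8729·(-2) + 0.2182·(-1) + 0.4364·(-2) = -2.8368.
u_2 = v_2 + 2.8368·q_1 = (0.4762, -0.3810, -0.7619).

u_2 = (0.4762, -0.3810, -0.7619)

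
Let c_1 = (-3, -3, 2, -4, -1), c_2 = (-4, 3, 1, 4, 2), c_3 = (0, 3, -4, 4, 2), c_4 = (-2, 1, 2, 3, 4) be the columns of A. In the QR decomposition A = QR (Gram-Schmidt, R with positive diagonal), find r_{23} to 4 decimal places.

c_1 = (-3, -3, 2, -4, -1); ‖c_1‖ = 6.2450, so q_1 = (-0.4804, -0.4804, 0.3203, -0.6405, -0.1601).
q_1·c_2 = (-0.4804)·(-4) + (-0.4804)·3 + 0.3203·1 + (-0.6405)·4 + (-0.1601)·2 = -2.0817.
u_2 = c_2 + 2.0817·q_1 = (-5.0000, 2.0000, 1.6667, 2.6667, 1.6667).
‖u_2‖ = 6.4550, so q_2 = (-0.7746, 0.3098, 0.2582, 0.4131, 0.2582).
r_{23} = q_2·c_3 = 2.0656.

r_{23} = 2.0656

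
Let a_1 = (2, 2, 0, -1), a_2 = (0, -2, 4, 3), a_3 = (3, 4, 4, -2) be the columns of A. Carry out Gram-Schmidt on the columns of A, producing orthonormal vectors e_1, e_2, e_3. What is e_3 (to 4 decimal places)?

e_3 = (-0.5440, 0.2584, 0.5576, -0.5712)

e_1 = a_1/‖a_1‖ = (2, 2, 0, -1)/3.0000 = (0.6667, 0.6667, 0.0000, -0.3333).
r_{12} = e_1·a_2 = -2.3333.
u_2 = a_2 + 2.3333·e_1 = (1.5556, -0.4444, 4.0000, 2.2222).
‖u_2‖ = 4.8534, so e_2 = (0.3205, -0.0916, 0.8242, 0.4579).
r_{13} = e_1·a_3 = 5.3333; r_{23} = e_2·a_3 = 2.9761.
u_3 = a_3 − 5.3333·e_1 − 2.9761·e_2 = (-1.5094, 0.7170, 1.5472, -1.5849).
‖u_3‖ = 2.7745, so e_3 = (-0.5440, 0.2584, 0.5576, -0.5712).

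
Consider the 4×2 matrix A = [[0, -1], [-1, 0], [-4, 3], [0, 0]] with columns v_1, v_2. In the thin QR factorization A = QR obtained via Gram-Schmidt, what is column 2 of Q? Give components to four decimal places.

e_1 = v_1/‖v_1‖ = (0, -1, -4, 0)/4.1231 = (0.0000, -0.2425, -0.9701, 0.0000).
r_{12} = e_1·v_2 = -2.9104.
u_2 = v_2 + 2.9104·e_1 = (-1.0000, -0.7059, 0.1765, 0.0000).
‖u_2‖ = 1.2367, so e_2 = (-0.8086, -0.5708, 0.1427, 0.0000).

e_2 = (-0.8086, -0.5708, 0.1427, 0.0000)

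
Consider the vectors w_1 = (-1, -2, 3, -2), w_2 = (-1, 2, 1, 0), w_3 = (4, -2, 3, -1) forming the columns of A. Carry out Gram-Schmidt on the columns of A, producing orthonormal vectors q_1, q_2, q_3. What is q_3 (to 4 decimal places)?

q_3 = (0.8642, 0.2033, 0.4575, 0.0508)

w_1 = (-1, -2, 3, -2); ‖w_1‖ = 4.2426, so q_1 = (-0.2357, -0.4714, 0.7071, -0.4714).
q_1·w_2 = (-0.2357)·(-1) + (-0.4714)·2 + 0.7071·1 + (-0.4714)·0 = 0.0000.
u_2 = w_2 + 0.0000·q_1 = (-1.0000, 2.0000, 1.0000, 0.0000).
‖u_2‖ = 2.4495, so q_2 = (-0.4082, 0.8165, 0.4082, 0.0000).
q_1·w_3 = (-0.2357)·4 + (-0.4714)·(-2) + 0.7071·3 + (-0.4714)·(-1) = 2.5927; q_2·w_3 = (-0.4082)·4 + 0.8165·(-2) + 0.4082·3 + 0.0000·(-1) = -2.0412.
u_3 = w_3 − 2.5927·q_1 + 2.0412·q_2 = (3.7778, 0.8889, 2.0000, 0.2222).
‖u_3‖ = 4.3716, so q_3 = (0.8642, 0.2033, 0.4575, 0.0508).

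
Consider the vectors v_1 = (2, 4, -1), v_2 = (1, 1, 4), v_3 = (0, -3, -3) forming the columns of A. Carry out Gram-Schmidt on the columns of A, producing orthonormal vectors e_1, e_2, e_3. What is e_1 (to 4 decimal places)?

e_1 = v_1/‖v_1‖ = (2, 4, -1)/4.5826 = (0.4364, 0.8729, -0.2182).

e_1 = (0.4364, 0.8729, -0.2182)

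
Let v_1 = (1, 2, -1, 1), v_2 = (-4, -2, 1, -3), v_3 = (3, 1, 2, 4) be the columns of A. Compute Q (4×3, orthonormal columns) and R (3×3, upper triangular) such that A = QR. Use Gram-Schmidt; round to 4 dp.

Q = [[0.3780, -0.7444, -0.3270], [0.7559, 0.4652, 0.2943], [-0.3780, -0.2326, 0.7522], [0.3780, -0.4187, 0.4906]], R = [[2.6458, -4.5356, 2.6458], [0.0000, 3.0706, -3.9080], [0.0000, 0.0000, 2.7798]]

v_1 = (1, 2, -1, 1); ‖v_1‖ = 2.6458, so q_1 = (0.3780, 0.7559, -0.3780, 0.3780).
q_1·v_2 = 0.3780·(-4) + 0.7559·(-2) + (-0.3780)·1 + 0.3780·(-3) = -4.5356.
u_2 = v_2 + 4.5356·q_1 = (-2.2857, 1.4286, -0.7143, -1.2857).
‖u_2‖ = 3.0706, so q_2 = (-0.7444, 0.4652, -0.2326, -0.4187).
q_1·v_3 = 0.3780·3 + 0.7559·1 + (-0.3780)·2 + 0.3780·4 = 2.6458; q_2·v_3 = (-0.7444)·3 + 0.4652·1 + (-0.2326)·2 + (-0.4187)·4 = -3.9080.
u_3 = v_3 − 2.6458·q_1 + 3.9080·q_2 = (-0.9091, 0.8182, 2.0909, 1.3636).
‖u_3‖ = 2.7798, so q_3 = (-0.3270, 0.2943, 0.7522, 0.4906).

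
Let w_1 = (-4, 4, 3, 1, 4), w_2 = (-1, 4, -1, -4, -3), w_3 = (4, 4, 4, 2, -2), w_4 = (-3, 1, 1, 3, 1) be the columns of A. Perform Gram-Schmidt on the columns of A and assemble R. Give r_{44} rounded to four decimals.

r_{44} = 2.6893

w_1 = (-4, 4, 3, 1, 4); ‖w_1‖ = 7.6158, so q_1 = (-0.5252, 0.5252, 0.3939, 0.1313, 0.5252).
q_1·w_2 = (-0.5252)·(-1) + 0.5252·4 + 0.3939·(-1) + 0.1313·(-4) + 0.5252·(-3) = 0.1313.
u_2 = w_2 − 0.1313·q_1 = (-0.9310, 3.9310, -1.0517, -4.0172, -3.0690).
‖u_2‖ = 6.5561, so q_2 = (-0.1420, 0.5996, -0.1604, -0.6127, -0.4681).
q_1·w_3 = (-0.5252)·4 + 0.5252·4 + 0.3939·4 + 0.1313·2 + 0.5252·(-2) = 0.7878; q_2·w_3 = (-0.1420)·4 + 0.5996·4 + (-0.1604)·4 + (-0.6127)·2 + (-0.4681)·(-2) = 0.8994.
u_3 = w_3 − 0.7878·q_1 − 0.8994·q_2 = (4.5415, 3.0469, 3.8339, 2.4477, -1.9928).
‖u_3‖ = 7.3872, so q_3 = (0.6148, 0.4125, 0.5190, 0.3313, -0.2698).
q_1·w_4 = (-0.5252)·(-3) + 0.5252·1 + 0.3939·1 + 0.1313·3 + 0.5252·1 = 3.4140; q_2·w_4 = (-0.1420)·(-3) + 0.5996·1 + (-0.1604)·1 + (-0.6127)·3 + (-0.4681)·1 = -1.4411; q_3·w_4 = 0.6148·(-3) + 0.4125·1 + 0.5190·1 + 0.3313·3 + (-0.2698)·1 = -0.1886.
u_4 = w_4 − 3.4140·q_1 + 1.4411·q_2 + 0.1886·q_3 = (-1.2956, 0.1488, -0.4781, 1.7312, -1.5186).
r_{44} = ‖u_4‖ = 2.6893.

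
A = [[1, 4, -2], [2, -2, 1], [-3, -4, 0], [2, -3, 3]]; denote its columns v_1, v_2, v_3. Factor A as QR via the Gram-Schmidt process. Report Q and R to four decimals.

Q = [[0.2357, 0.5592, -0.4109], [0.4714, -0.4067, -0.7337], [-0.7071, -0.4575, -0.3522], [0.4714, -0.5592, 0.4109]], R = [[4.2426, 1.4142, 1.4142], [0.0000, 6.5574, -3.2025], [0.0000, 0.0000, 1.3207]]

q_1 = v_1/‖v_1‖ = (1, 2, -3, 2)/4.2426 = (0.2357, 0.4714, -0.7071, 0.4714).
r_{12} = q_1·v_2 = 1.4142.
u_2 = v_2 − 1.4142·q_1 = (3.6667, -2.6667, -3.0000, -3.6667).
‖u_2‖ = 6.5574, so q_2 = (0.5592, -0.4067, -0.4575, -0.5592).
r_{13} = q_1·v_3 = 1.4142; r_{23} = q_2·v_3 = -3.2025.
u_3 = v_3 − 1.4142·q_1 + 3.2025·q_2 = (-0.5426, -0.9690, -0.4651, 0.5426).
‖u_3‖ = 1.3207, so q_3 = (-0.4109, -0.7337, -0.3522, 0.4109).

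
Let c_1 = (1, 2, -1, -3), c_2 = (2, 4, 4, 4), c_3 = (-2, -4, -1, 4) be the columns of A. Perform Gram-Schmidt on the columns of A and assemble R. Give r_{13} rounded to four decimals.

q_1 = c_1/‖c_1‖ = (1, 2, -1, -3)/3.8730 = (0.2582, 0.5164, -0.2582, -0.7746).
r_{13} = q_1·c_3 = -5.4222.

r_{13} = -5.4222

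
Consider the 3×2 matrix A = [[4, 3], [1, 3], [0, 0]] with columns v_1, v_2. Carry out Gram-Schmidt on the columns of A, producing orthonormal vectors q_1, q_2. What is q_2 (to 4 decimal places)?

v_1 = (4, 1, 0); ‖v_1‖ = 4.1231, so q_1 = (0.9701, 0.2425, 0.0000).
q_1·v_2 = 0.9701·3 + 0.2425·3 + 0.0000·0 = 3.6380.
u_2 = v_2 − 3.6380·q_1 = (-0.5294, 2.1176, 0.0000).
‖u_2‖ = 2.1828, so q_2 = (-0.2425, 0.9701, 0.0000).

q_2 = (-0.2425, 0.9701, 0.0000)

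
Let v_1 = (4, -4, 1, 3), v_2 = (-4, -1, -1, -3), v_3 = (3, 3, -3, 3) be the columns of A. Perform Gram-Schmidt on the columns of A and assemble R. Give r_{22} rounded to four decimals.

r_{22} = 3.9340

v_1 = (4, -4, 1, 3); ‖v_1‖ = 6.4807, so e_1 = (0.6172, -0.6172, 0.1543, 0.4629).
e_1·v_2 = 0.6172·(-4) + (-0.6172)·(-1) + 0.1543·(-1) + 0.4629·(-3) = -3.3947.
u_2 = v_2 + 3.3947·e_1 = (-1.9048, -3.0952, -0.4762, -1.4286).
r_{22} = ‖u_2‖ = 3.9340.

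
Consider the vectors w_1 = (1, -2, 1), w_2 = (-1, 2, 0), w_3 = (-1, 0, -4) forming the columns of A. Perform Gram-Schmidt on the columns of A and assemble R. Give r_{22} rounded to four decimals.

q_1 = w_1/‖w_1‖ = (1, -2, 1)/2.4495 = (0.4082, -0.8165, 0.4082).
r_{12} = q_1·w_2 = -2.0412.
u_2 = w_2 + 2.0412·q_1 = (-0.1667, 0.3333, 0.8333).
r_{22} = ‖u_2‖ = 0.9129.

r_{22} = 0.9129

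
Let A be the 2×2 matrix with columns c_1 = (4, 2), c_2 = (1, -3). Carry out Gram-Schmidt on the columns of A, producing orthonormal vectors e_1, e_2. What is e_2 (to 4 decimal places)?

e_2 = (0.4472, -0.8944)

e_1 = c_1/‖c_1‖ = (4, 2)/4.4721 = (0.8944, 0.4472).
r_{12} = e_1·c_2 = -0.4472.
u_2 = c_2 + 0.4472·e_1 = (1.4000, -2.8000).
‖u_2‖ = 3.1305, so e_2 = (0.4472, -0.8944).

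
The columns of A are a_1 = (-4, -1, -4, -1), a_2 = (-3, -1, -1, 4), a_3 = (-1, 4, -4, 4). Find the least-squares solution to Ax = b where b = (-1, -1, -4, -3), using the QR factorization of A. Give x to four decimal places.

x = (0.9312, -0.6194, 0.0325)

a_1 = (-4, -1, -4, -1); ‖a_1‖ = 5.8310, so e_1 = (-0.6860, -0.1715, -0.6860, -0.1715).
e_1·a_2 = (-0.6860)·(-3) + (-0.1715)·(-1) + (-0.6860)·(-1) + (-0.1715)·4 = 2.2295.
u_2 = a_2 − 2.2295·e_1 = (-1.4706, -0.6176, 0.5294, 4.3824).
‖u_2‖ = 4.6936, so e_2 = (-0.3133, -0.1316, 0.1128, 0.9337).
e_1·a_3 = (-0.6860)·(-1) + (-0.1715)·4 + (-0.6860)·(-4) + (-0.1715)·4 = 2.0580; e_2·a_3 = (-0.3133)·(-1) + (-0.1316)·4 + 0.1128·(-4) + 0.9337·4 = 3.0705.
u_3 = a_3 − 2.0580·e_1 − 3.0705·e_2 = (1.3738, 4.7570, -2.9346, 1.4860).
‖u_3‖ = 5.9444, so e_3 = (0.2311, 0.8002, -0.4937, 0.2500).
Qᵀb = (4.1160, -2.8074, 0.1934).
Back-substitute: x_3 = 0.1934/5.9444 = 0.0325.
x_2 = (-2.8074 − 3.0705·0.0325)/4.6936 = -0.6194.
x_1 = (4.1160 − 2.2295·(-0.6194) − 2.0580·0.0325)/5.8310 = 0.9312.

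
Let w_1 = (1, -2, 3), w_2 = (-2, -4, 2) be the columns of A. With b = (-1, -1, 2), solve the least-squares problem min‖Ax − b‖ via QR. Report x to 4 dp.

x = (0.2500, 0.2917)

w_1 = (1, -2, 3); ‖w_1‖ = 3.7417, so e_1 = (0.2673, -0.5345, 0.8018).
e_1·w_2 = 0.2673·(-2) + (-0.5345)·(-4) + 0.8018·2 = 3.2071.
u_2 = w_2 − 3.2071·e_1 = (-2.8571, -2.2857, -0.5714).
‖u_2‖ = 3.7033, so e_2 = (-0.7715, -0.6172, -0.1543).
Qᵀb = (1.8708, 1.0801).
Back-substitute: x_2 = 1.0801/3.7033 = 0.2917.
x_1 = (1.8708 − 3.2071·0.2917)/3.7417 = 0.2500.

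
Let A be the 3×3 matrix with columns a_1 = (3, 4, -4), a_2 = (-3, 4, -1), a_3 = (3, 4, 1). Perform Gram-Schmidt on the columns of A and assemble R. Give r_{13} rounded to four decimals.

a_1 = (3, 4, -4); ‖a_1‖ = 6.4031, so e_1 = (0.4685, 0.6247, -0.6247).
r_{13} = e_1·a_3 = 3.2796.

r_{13} = 3.2796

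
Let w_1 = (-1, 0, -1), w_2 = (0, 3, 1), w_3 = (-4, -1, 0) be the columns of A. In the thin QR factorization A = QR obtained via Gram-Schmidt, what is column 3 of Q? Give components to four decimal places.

q_3 = (-0.6882, -0.2294, 0.6882)

q_1 = w_1/‖w_1‖ = (-1, 0, -1)/1.4142 = (-0.7071, 0.0000, -0.7071).
r_{12} = q_1·w_2 = -0.7071.
u_2 = w_2 + 0.7071·q_1 = (-0.5000, 3.0000, 0.5000).
‖u_2‖ = 3.0822, so q_2 = (-0.1622, 0.9733, 0.1622).
r_{13} = q_1·w_3 = 2.8284; r_{23} = q_2·w_3 = -0.3244.
u_3 = w_3 − 2.8284·q_1 + 0.3244·q_2 = (-2.0526, -0.6842, 2.0526).
‖u_3‖ = 2.9824, so q_3 = (-0.6882, -0.2294, 0.6882).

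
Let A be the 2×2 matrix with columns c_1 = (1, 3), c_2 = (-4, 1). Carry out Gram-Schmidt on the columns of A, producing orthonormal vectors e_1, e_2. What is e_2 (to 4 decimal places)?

e_2 = (-0.9487, 0.3162)

c_1 = (1, 3); ‖c_1‖ = 3.1623, so e_1 = (0.3162, 0.9487).
e_1·c_2 = 0.3162·(-4) + 0.9487·1 = -0.3162.
u_2 = c_2 + 0.3162·e_1 = (-3.9000, 1.3000).
‖u_2‖ = 4.1110, so e_2 = (-0.9487, 0.3162).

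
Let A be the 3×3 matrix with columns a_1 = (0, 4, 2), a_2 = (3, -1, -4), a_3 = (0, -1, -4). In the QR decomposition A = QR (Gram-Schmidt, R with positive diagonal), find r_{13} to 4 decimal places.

r_{13} = -2.6833

a_1 = (0, 4, 2); ‖a_1‖ = 4.4721, so q_1 = (0.0000, 0.8944, 0.4472).
r_{13} = q_1·a_3 = -2.6833.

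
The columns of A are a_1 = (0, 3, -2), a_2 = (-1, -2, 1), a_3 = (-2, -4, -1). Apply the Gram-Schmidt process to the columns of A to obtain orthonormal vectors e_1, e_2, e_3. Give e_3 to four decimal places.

a_1 = (0, 3, -2); ‖a_1‖ = 3.6056, so e_1 = (0.0000, 0.8321, -0.5547).
e_1·a_2 = 0.0000·(-1) + 0.8321·(-2) + (-0.5547)·1 = -2.2188.
u_2 = a_2 + 2.2188·e_1 = (-1.0000, -0.1538, -0.2308).
‖u_2‖ = 1.0377, so e_2 = (-0.9636, -0.1482, -0.2224).
e_1·a_3 = 0.0000·(-2) + 0.8321·(-4) + (-0.5547)·(-1) = -2.7735; e_2·a_3 = (-0.9636)·(-2) + (-0.1482)·(-4) + (-0.2224)·(-1) = 2.7426.
u_3 = a_3 + 2.7735·e_1 − 2.7426·e_2 = (0.6429, -1.2857, -1.9286).
‖u_3‖ = 2.4054, so e_3 = (0.2673, -0.5345, -0.8018).

e_3 = (0.2673, -0.5345, -0.8018)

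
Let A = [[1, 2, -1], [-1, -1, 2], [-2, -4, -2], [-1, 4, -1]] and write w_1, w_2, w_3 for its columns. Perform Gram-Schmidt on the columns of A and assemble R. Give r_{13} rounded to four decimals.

r_{13} = 0.7559

w_1 = (1, -1, -2, -1); ‖w_1‖ = 2.6458, so q_1 = (0.3780, -0.3780, -0.7559, -0.3780).
r_{13} = q_1·w_3 = 0.7559.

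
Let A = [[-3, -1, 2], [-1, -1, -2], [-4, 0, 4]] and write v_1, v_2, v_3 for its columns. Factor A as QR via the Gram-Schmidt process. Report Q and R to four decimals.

Q = [[-0.5883, -0.4576, 0.6667], [-0.1961, -0.7191, -0.6667], [-0.7845, 0.5230, -0.3333]], R = [[5.0990, 0.7845, -3.9223], [0.0000, 1.1767, 2.6149], [0.0000, 0.0000, 1.3333]]

v_1 = (-3, -1, -4); ‖v_1‖ = 5.0990, so q_1 = (-0.5883, -0.1961, -0.7845).
q_1·v_2 = (-0.5883)·(-1) + (-0.1961)·(-1) + (-0.7845)·0 = 0.7845.
u_2 = v_2 − 0.7845·q_1 = (-0.5385, -0.8462, 0.6154).
‖u_2‖ = 1.1767, so q_2 = (-0.4576, -0.7191, 0.5230).
q_1·v_3 = (-0.5883)·2 + (-0.1961)·(-2) + (-0.7845)·4 = -3.9223; q_2·v_3 = (-0.4576)·2 + (-0.7191)·(-2) + 0.5230·4 = 2.6149.
u_3 = v_3 + 3.9223·q_1 − 2.6149·q_2 = (0.8889, -0.8889, -0.4444).
‖u_3‖ = 1.3333, so q_3 = (0.6667, -0.6667, -0.3333).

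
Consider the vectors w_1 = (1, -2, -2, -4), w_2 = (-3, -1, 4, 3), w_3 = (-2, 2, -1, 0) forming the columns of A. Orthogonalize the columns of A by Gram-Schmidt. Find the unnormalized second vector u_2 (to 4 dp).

q_1 = w_1/‖w_1‖ = (1, -2, -2, -4)/5.0000 = (0.2000, -0.4000, -0.4000, -0.8000).
r_{12} = q_1·w_2 = -4.2000.
u_2 = w_2 + 4.2000·q_1 = (-2.1600, -2.6800, 2.3200, -0.3600).

u_2 = (-2.1600, -2.6800, 2.3200, -0.3600)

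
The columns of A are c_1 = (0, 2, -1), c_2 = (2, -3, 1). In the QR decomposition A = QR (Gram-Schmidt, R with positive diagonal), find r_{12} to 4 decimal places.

r_{12} = -3.1305

c_1 = (0, 2, -1); ‖c_1‖ = 2.2361, so e_1 = (0.0000, 0.8944, -0.4472).
r_{12} = e_1·c_2 = -3.1305.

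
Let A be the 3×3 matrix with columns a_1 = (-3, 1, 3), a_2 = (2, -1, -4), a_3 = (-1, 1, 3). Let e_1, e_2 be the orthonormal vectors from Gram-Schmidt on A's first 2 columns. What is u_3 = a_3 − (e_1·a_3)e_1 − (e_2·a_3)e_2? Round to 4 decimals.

u_3 = (0.0526, 0.3158, -0.0526)

a_1 = (-3, 1, 3); ‖a_1‖ = 4.3589, so e_1 = (-0.6882, 0.2294, 0.6882).
e_1·a_2 = (-0.6882)·2 + 0.2294·(-1) + 0.6882·(-4) = -4.3589.
u_2 = a_2 + 4.3589·e_1 = (-1.0000, 0.0000, -1.0000).
‖u_2‖ = 1.4142, so e_2 = (-0.7071, 0.0000, -0.7071).
e_1·a_3 = (-0.6882)·(-1) + 0.2294·1 + 0.6882·3 = 2.9824; e_2·a_3 = (-0.7071)·(-1) + (0.0000)·1 + (-0.7071)·3 = -1.4142.
u_3 = a_3 − 2.9824·e_1 + 1.4142·e_2 = (0.0526, 0.3158, -0.0526).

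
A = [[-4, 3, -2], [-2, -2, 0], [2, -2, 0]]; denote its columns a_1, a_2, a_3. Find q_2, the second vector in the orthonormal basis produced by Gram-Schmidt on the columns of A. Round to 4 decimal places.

q_1 = a_1/‖a_1‖ = (-4, -2, 2)/4.8990 = (-0.8165, -0.4082, 0.4082).
r_{12} = q_1·a_2 = -2.4495.
u_2 = a_2 + 2.4495·q_1 = (1.0000, -3.0000, -1.0000).
‖u_2‖ = 3.3166, so q_2 = (0.3015, -0.9045, -0.3015).

q_2 = (0.3015, -0.9045, -0.3015)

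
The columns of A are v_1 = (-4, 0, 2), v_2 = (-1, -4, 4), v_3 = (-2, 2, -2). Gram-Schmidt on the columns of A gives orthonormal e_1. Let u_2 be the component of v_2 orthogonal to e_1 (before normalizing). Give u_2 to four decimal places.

u_2 = (1.4000, -4.0000, 2.8000)

e_1 = v_1/‖v_1‖ = (-4, 0, 2)/4.4721 = (-0.8944, 0.0000, 0.4472).
r_{12} = e_1·v_2 = 2.6833.
u_2 = v_2 − 2.6833·e_1 = (1.4000, -4.0000, 2.8000).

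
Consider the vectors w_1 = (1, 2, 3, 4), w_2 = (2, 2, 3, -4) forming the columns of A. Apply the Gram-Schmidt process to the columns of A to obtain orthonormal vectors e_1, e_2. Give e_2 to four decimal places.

e_2 = (0.3541, 0.3599, 0.5399, -0.6734)

e_1 = w_1/‖w_1‖ = (1, 2, 3, 4)/5.4772 = (0.1826, 0.3651, 0.5477, 0.7303).
r_{12} = e_1·w_2 = -0.1826.
u_2 = w_2 + 0.1826·e_1 = (2.0333, 2.0667, 3.1000, -3.8667).
‖u_2‖ = 5.7417, so e_2 = (0.3541, 0.3599, 0.5399, -0.6734).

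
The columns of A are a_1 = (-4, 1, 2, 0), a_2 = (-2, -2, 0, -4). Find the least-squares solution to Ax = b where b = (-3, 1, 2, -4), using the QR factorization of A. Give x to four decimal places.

e_1 = a_1/‖a_1‖ = (-4, 1, 2, 0)/4.5826 = (-0.8729, 0.2182, 0.4364, 0.0000).
r_{12} = e_1·a_2 = 1.3093.
u_2 = a_2 − 1.3093·e_1 = (-0.8571, -2.2857, -0.5714, -4.0000).
‖u_2‖ = 4.7208, so e_2 = (-0.1816, -0.4842, -0.1210, -0.8473).
Qᵀb = (3.7097, 3.2077).
Back-substitute: x_2 = 3.2077/4.7208 = 0.6795.
x_1 = (3.7097 − 1.3093·0.6795)/4.5826 = 0.6154.

x = (0.6154, 0.6795)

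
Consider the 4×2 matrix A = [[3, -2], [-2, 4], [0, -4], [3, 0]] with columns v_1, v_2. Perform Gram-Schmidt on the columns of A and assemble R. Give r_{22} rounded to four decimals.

v_1 = (3, -2, 0, 3); ‖v_1‖ = 4.6904, so q_1 = (0.6396, -0.4264, 0.0000, 0.6396).
q_1·v_2 = 0.6396·(-2) + (-0.4264)·4 + 0.0000·(-4) + 0.6396·0 = -2.9848.
u_2 = v_2 + 2.9848·q_1 = (-0.0909, 2.7273, -4.0000, 1.9091).
r_{22} = ‖u_2‖ = 5.2049.

r_{22} = 5.2049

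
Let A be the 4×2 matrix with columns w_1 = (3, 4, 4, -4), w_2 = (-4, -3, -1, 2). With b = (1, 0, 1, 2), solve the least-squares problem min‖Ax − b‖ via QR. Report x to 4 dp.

x = (-0.1594, -0.2246)

w_1 = (3, 4, 4, -4); ‖w_1‖ = 7.5498, so q_1 = (0.3974, 0.5298, 0.5298, -0.5298).
q_1·w_2 = 0.3974·(-4) + 0.5298·(-3) + 0.5298·(-1) + (-0.5298)·2 = -4.7683.
u_2 = w_2 + 4.7683·q_1 = (-2.1053, -0.4737, 1.5263, -0.5263).
‖u_2‖ = 2.6950, so q_2 = (-0.7812, -0.1758, 0.5663, -0.1953).
Qᵀb = (-0.1325, -0.6054).
Back-substitute: x_2 = -0.6054/2.6950 = -0.2246.
x_1 = (-0.1325 + 4.7683·(-0.2246))/7.5498 = -0.1594.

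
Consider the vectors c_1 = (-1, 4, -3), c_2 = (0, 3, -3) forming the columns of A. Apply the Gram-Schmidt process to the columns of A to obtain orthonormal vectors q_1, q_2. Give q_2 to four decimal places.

q_2 = (0.7926, -0.2265, -0.5661)

q_1 = c_1/‖c_1‖ = (-1, 4, -3)/5.0990 = (-0.1961, 0.7845, -0.5883).
r_{12} = q_1·c_2 = 4.1184.
u_2 = c_2 − 4.1184·q_1 = (0.8077, -0.2308, -0.5769).
‖u_2‖ = 1.0190, so q_2 = (0.7926, -0.2265, -0.5661).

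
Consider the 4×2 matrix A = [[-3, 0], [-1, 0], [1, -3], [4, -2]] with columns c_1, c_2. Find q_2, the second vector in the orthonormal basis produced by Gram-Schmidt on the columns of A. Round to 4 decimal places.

q_2 = (-0.4188, -0.1396, -0.8883, -0.1269)

c_1 = (-3, -1, 1, 4); ‖c_1‖ = 5.1962, so q_1 = (-0.5774, -0.1925, 0.1925, 0.7698).
q_1·c_2 = (-0.5774)·0 + (-0.1925)·0 + 0.1925·(-3) + 0.7698·(-2) = -2.1170.
u_2 = c_2 + 2.1170·q_1 = (-1.2222, -0.4074, -2.5926, -0.3704).
‖u_2‖ = 2.9187, so q_2 = (-0.4188, -0.1396, -0.8883, -0.1269).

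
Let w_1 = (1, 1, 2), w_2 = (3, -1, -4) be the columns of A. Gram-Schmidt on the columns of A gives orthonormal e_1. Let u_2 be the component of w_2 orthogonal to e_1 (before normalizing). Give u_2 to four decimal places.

e_1 = w_1/‖w_1‖ = (1, 1, 2)/2.4495 = (0.4082, 0.4082, 0.8165).
r_{12} = e_1·w_2 = -2.4495.
u_2 = w_2 + 2.4495·e_1 = (4.0000, 0.0000, -2.0000).

u_2 = (4.0000, 0.0000, -2.0000)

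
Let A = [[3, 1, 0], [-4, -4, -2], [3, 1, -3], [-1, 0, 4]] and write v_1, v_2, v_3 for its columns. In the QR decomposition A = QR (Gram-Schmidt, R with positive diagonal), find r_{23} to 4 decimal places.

r_{23} = 3.9869

q_1 = v_1/‖v_1‖ = (3, -4, 3, -1)/5.9161 = (0.5071, -0.6761, 0.5071, -0.1690).
r_{12} = q_1·v_2 = 3.7187.
u_2 = v_2 − 3.7187·q_1 = (-0.8857, -1.4857, -0.8857, 0.6286).
‖u_2‖ = 2.0424, so q_2 = (-0.4337, -0.7274, -0.4337, 0.3078).
r_{23} = q_2·v_3 = 3.9869.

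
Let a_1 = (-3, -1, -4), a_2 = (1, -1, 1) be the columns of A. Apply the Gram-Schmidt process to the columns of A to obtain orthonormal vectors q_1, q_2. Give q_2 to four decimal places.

a_1 = (-3, -1, -4); ‖a_1‖ = 5.0990, so q_1 = (-0.5883, -0.1961, -0.7845).
q_1·a_2 = (-0.5883)·1 + (-0.1961)·(-1) + (-0.7845)·1 = -1.1767.
u_2 = a_2 + 1.1767·q_1 = (0.3077, -1.2308, 0.0769).
‖u_2‖ = 1.2710, so q_2 = (0.2421, -0.9684, 0.0605).

q_2 = (0.2421, -0.9684, 0.0605)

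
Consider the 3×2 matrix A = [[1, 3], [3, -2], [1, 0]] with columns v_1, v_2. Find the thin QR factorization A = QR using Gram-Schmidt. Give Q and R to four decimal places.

Q = [[0.3015, 0.9377], [0.9045, -0.3386], [0.3015, 0.0781]], R = [[3.3166, -0.9045], [0.0000, 3.4902]]

v_1 = (1, 3, 1); ‖v_1‖ = 3.3166, so q_1 = (0.3015, 0.9045, 0.3015).
q_1·v_2 = 0.3015·3 + 0.9045·(-2) + 0.3015·0 = -0.9045.
u_2 = v_2 + 0.9045·q_1 = (3.2727, -1.1818, 0.2727).
‖u_2‖ = 3.4902, so q_2 = (0.9377, -0.3386, 0.0781).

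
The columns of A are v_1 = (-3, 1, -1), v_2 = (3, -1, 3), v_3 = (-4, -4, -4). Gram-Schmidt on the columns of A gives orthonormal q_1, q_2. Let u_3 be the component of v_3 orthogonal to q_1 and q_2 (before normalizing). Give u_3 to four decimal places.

v_1 = (-3, 1, -1); ‖v_1‖ = 3.3166, so q_1 = (-0.9045, 0.3015, -0.3015).
q_1·v_2 = (-0.9045)·3 + 0.3015·(-1) + (-0.3015)·3 = -3.9196.
u_2 = v_2 + 3.9196·q_1 = (-0.5455, 0.1818, 1.8182).
‖u_2‖ = 1.9069, so q_2 = (-0.2860, 0.0953, 0.9535).
q_1·v_3 = (-0.9045)·(-4) + 0.3015·(-4) + (-0.3015)·(-4) = 3.6181; q_2·v_3 = (-0.2860)·(-4) + 0.0953·(-4) + 0.9535·(-4) = -3.0511.
u_3 = v_3 − 3.6181·q_1 + 3.0511·q_2 = (-1.6000, -4.8000, 0.0000).

u_3 = (-1.6000, -4.8000, 0.0000)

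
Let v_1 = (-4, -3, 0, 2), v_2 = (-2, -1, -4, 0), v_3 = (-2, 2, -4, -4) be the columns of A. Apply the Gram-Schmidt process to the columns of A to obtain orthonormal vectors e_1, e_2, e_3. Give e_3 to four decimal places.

e_3 = (-0.5933, 0.3205, 0.2165, -0.7059)

e_1 = v_1/‖v_1‖ = (-4, -3, 0, 2)/5.3852 = (-0.7428, -0.5571, 0.0000, 0.3714).
r_{12} = e_1·v_2 = 2.0426.
u_2 = v_2 − 2.0426·e_1 = (-0.4828, 0.1379, -4.0000, -0.7586).
‖u_2‖ = 4.1021, so e_2 = (-0.1177, 0.0336, -0.9751, -0.1849).
r_{13} = e_1·v_3 = -1.1142; r_{23} = e_2·v_3 = 4.9427.
u_3 = v_3 + 1.1142·e_1 − 4.9427·e_2 = (-2.2459, 1.2131, 0.8197, -2.6721).
‖u_3‖ = 3.7852, so e_3 = (-0.5933, 0.3205, 0.2165, -0.7059).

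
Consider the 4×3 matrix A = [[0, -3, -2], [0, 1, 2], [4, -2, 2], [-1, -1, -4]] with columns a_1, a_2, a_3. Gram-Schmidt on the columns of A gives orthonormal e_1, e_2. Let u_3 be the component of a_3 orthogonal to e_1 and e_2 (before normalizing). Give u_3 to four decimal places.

a_1 = (0, 0, 4, -1); ‖a_1‖ = 4.1231, so e_1 = (0.0000, 0.0000, 0.9701, -0.2425).
e_1·a_2 = 0.0000·(-3) + 0.0000·1 + 0.9701·(-2) + (-0.2425)·(-1) = -1.6977.
u_2 = a_2 + 1.6977·e_1 = (-3.0000, 1.0000, -0.3529, -1.4118).
‖u_2‖ = 3.4810, so e_2 = (-0.8618, 0.2873, -0.1014, -0.4056).
e_1·a_3 = 0.0000·(-2) + 0.0000·2 + 0.9701·2 + (-0.2425)·(-4) = 2.9104; e_2·a_3 = (-0.8618)·(-2) + 0.2873·2 + (-0.1014)·2 + (-0.4056)·(-4) = 3.7176.
u_3 = a_3 − 2.9104·e_1 − 3.7176·e_2 = (1.2039, 0.9320, -0.4466, -1.7864).

u_3 = (1.2039, 0.9320, -0.4466, -1.7864)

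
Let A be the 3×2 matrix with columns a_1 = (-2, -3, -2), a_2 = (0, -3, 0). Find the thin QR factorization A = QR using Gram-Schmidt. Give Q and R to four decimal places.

a_1 = (-2, -3, -2); ‖a_1‖ = 4.1231, so q_1 = (-0.4851, -0.7276, -0.4851).
q_1·a_2 = (-0.4851)·0 + (-0.7276)·(-3) + (-0.4851)·0 = 2.1828.
u_2 = a_2 − 2.1828·q_1 = (1.0588, -1.4118, 1.0588).
‖u_2‖ = 2.0580, so q_2 = (0.5145, -0.6860, 0.5145).

Q = [[-0.4851, 0.5145], [-0.7276, -0.6860], [-0.4851, 0.5145]], R = [[4.1231, 2.1828], [0.0000, 2.0580]]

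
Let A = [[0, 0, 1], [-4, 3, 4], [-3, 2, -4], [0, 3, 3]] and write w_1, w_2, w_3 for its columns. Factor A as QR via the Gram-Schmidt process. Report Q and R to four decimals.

e_1 = w_1/‖w_1‖ = (0, -4, -3, 0)/5.0000 = (0.0000, -0.8000, -0.6000, 0.0000).
r_{12} = e_1·w_2 = -3.6000.
u_2 = w_2 + 3.6000·e_1 = (0.0000, 0.1200, -0.1600, 3.0000).
‖u_2‖ = 3.0067, so e_2 = (0.0000, 0.0399, -0.0532, 0.9978).
r_{13} = e_1·w_3 = -0.8000; r_{23} = e_2·w_3 = 3.3659.
u_3 = w_3 + 0.8000·e_1 − 3.3659·e_2 = (1.0000, 3.2257, -4.3009, -0.3584).
‖u_3‖ = 5.4801, so e_3 = (0.1825, 0.5886, -0.7848, -0.0654).

Q = [[0.0000, 0.0000, 0.1825], [-0.8000, 0.0399, 0.5886], [-0.6000, -0.0532, -0.7848], [0.0000, 0.9978, -0.0654]], R = [[5.0000, -3.6000, -0.8000], [0.0000, 3.0067, 3.3659], [0.0000, 0.0000, 5.4801]]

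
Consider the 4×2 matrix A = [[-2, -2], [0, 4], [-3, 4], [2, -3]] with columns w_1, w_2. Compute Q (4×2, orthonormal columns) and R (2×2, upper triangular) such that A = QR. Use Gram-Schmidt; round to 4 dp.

q_1 = w_1/‖w_1‖ = (-2, 0, -3, 2)/4.1231 = (-0.4851, 0.0000, -0.7276, 0.4851).
r_{12} = q_1·w_2 = -3.3955.
u_2 = w_2 + 3.3955·q_1 = (-3.6471, 4.0000, 1.5294, -1.3529).
‖u_2‖ = 5.7854, so q_2 = (-0.6304, 0.6914, 0.2644, -0.2339).

Q = [[-0.4851, -0.6304], [0.0000, 0.6914], [-0.7276, 0.2644], [0.4851, -0.2339]], R = [[4.1231, -3.3955], [0.0000, 5.7854]]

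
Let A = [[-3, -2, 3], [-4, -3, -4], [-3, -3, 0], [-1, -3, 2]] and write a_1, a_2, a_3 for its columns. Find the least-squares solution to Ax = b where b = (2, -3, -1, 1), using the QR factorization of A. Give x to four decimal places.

q_1 = a_1/‖a_1‖ = (-3, -4, -3, -1)/5.9161 = (-0.5071, -0.6761, -0.5071, -0.1690).
r_{12} = q_1·a_2 = 5.0709.
u_2 = a_2 − 5.0709·q_1 = (0.5714, 0.4286, -0.4286, -2.1429).
‖u_2‖ = 2.2991, so q_2 = (0.2485, 0.1864, -0.1864, -0.9321).
r_{13} = q_1·a_3 = 0.8452; r_{23} = q_2·a_3 = -1.8641.
u_3 = a_3 − 0.8452·q_1 + 1.8641·q_2 = (3.8919, -3.0811, 0.0811, 0.4054).
‖u_3‖ = 4.9810, so q_3 = (0.7813, -0.6186, 0.0163, 0.0814).
Qᵀb = (1.3522, -0.8078, 3.4835).
Back-substitute: x_3 = 3.4835/4.9810 = 0.6993.
x_2 = (-0.8078 + 1.8641·0.6993)/2.2991 = 0.2157.
x_1 = (1.3522 − 5.0709·0.2157 − 0.8452·0.6993)/5.9161 = -0.0562.

x = (-0.0562, 0.2157, 0.6993)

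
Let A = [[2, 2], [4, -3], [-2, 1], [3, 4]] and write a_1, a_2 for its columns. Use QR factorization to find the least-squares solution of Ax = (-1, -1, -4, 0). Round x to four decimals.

q_1 = a_1/‖a_1‖ = (2, 4, -2, 3)/5.7446 = (0.3482, 0.6963, -0.3482, 0.5222).
r_{12} = q_1·a_2 = 0.3482.
u_2 = a_2 − 0.3482·q_1 = (1.8788, -3.2424, 1.1212, 3.8182).
‖u_2‖ = 5.4661, so q_2 = (0.3437, -0.5932, 0.2051, 0.6985).
Qᵀb = (0.3482, -0.5710).
Back-substitute: x_2 = -0.5710/5.4661 = -0.1045.
x_1 = (0.3482 − 0.3482·(-0.1045))/5.7446 = 0.0669.

x = (0.0669, -0.1045)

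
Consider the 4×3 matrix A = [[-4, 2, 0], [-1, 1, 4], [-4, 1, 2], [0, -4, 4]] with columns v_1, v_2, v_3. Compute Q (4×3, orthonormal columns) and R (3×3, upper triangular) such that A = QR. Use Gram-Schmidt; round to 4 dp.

v_1 = (-4, -1, -4, 0); ‖v_1‖ = 5.7446, so e_1 = (-0.6963, -0.1741, -0.6963, 0.0000).
e_1·v_2 = (-0.6963)·2 + (-0.1741)·1 + (-0.6963)·1 + 0.0000·(-4) = -2.2630.
u_2 = v_2 + 2.2630·e_1 = (0.4242, 0.6061, -0.5758, -4.0000).
‖u_2‖ = 4.1084, so e_2 = (0.1033, 0.1475, -0.1401, -0.9736).
e_1·v_3 = (-0.6963)·0 + (-0.1741)·4 + (-0.6963)·2 + 0.0000·4 = -2.0889; e_2·v_3 = 0.1033·0 + 0.1475·4 + (-0.1401)·2 + (-0.9736)·4 = -3.5847.
u_3 = v_3 + 2.0889·e_1 + 3.5847·e_2 = (-1.0844, 4.1652, 0.0431, 0.5099).
‖u_3‖ = 4.3343, so e_3 = (-0.2502, 0.9610, 0.0099, 0.1176).

Q = [[-0.6963, 0.1033, -0.2502], [-0.1741, 0.1475, 0.9610], [-0.6963, -0.1401, 0.0099], [0.0000, -0.9736, 0.1176]], R = [[5.7446, -2.2630, -2.0889], [0.0000, 4.1084, -3.5847], [0.0000, 0.0000, 4.3343]]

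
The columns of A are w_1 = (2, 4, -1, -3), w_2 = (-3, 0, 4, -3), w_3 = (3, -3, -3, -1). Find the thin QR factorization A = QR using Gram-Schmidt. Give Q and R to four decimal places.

w_1 = (2, 4, -1, -3); ‖w_1‖ = 5.4772, so e_1 = (0.3651, 0.7303, -0.1826, -0.5477).
e_1·w_2 = 0.3651·(-3) + 0.7303·0 + (-0.1826)·4 + (-0.5477)·(-3) = -0.1826.
u_2 = w_2 + 0.1826·e_1 = (-2.9333, 0.1333, 3.9667, -3.1000).
‖u_2‖ = 5.8281, so e_2 = (-0.5033, 0.0229, 0.6806, -0.5319).
e_1·w_3 = 0.3651·3 + 0.7303·(-3) + (-0.1826)·(-3) + (-0.5477)·(-1) = 0.0000; e_2·w_3 = (-0.5033)·3 + 0.0229·(-3) + 0.6806·(-3) + (-0.5319)·(-1) = -3.0885.
u_3 = w_3 + 0.0000·e_1 + 3.0885·e_2 = (1.4455, -2.9293, -0.8979, -2.6428).
‖u_3‖ = 4.2967, so e_3 = (0.3364, -0.6818, -0.2090, -0.6151).

Q = [[0.3651, -0.5033, 0.3364], [0.7303, 0.0229, -0.6818], [-0.1826, 0.6806, -0.2090], [-0.5477, -0.5319, -0.6151]], R = [[5.4772, -0.1826, 0.0000], [0.0000, 5.8281, -3.0885], [0.0000, 0.0000, 4.2967]]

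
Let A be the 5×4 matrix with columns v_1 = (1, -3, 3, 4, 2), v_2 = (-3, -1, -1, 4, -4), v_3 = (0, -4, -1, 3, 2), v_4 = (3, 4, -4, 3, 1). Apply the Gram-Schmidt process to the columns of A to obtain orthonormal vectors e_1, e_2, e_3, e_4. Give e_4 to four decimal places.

e_4 = (0.4621, 0.5710, -0.3920, 0.5349, 0.1436)

e_1 = v_1/‖v_1‖ = (1, -3, 3, 4, 2)/6.2450 = (0.1601, -0.4804, 0.4804, 0.6405, 0.3203).
r_{12} = e_1·v_2 = 0.8006.
u_2 = v_2 − 0.8006·e_1 = (-3.1282, -0.6154, -1.3846, 3.4872, -4.2564).
‖u_2‖ = 6.5084, so e_2 = (-0.4806, -0.0946, -0.2127, 0.5358, -0.6540).
r_{13} = e_1·v_3 = 4.0032; r_{23} = e_2·v_3 = 0.8904.
u_3 = v_3 − 4.0032·e_1 − 0.8904·e_2 = (-0.2131, -1.9927, -2.7337, -0.0412, 1.3002).
‖u_3‖ = 3.6306, so e_3 = (-0.0587, -0.5489, -0.7529, -0.0113, 0.3581).
r_{14} = e_1·v_4 = -1.1209; r_{24} = e_2·v_4 = -0.0158; r_{34} = e_3·v_4 = 0.9643.
u_4 = v_4 + 1.1209·e_1 + 0.0158·e_2 − 0.9643·e_3 = (3.2285, 3.9893, -2.7388, 3.7373, 1.0033).
‖u_4‖ = 6.9867, so e_4 = (0.4621, 0.5710, -0.3920, 0.5349, 0.1436).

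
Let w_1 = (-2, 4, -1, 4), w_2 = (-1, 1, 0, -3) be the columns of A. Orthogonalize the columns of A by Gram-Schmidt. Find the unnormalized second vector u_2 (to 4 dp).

u_2 = (-1.3243, 1.6486, -0.1622, -2.3514)

e_1 = w_1/‖w_1‖ = (-2, 4, -1, 4)/6.0828 = (-0.3288, 0.6576, -0.1644, 0.6576).
r_{12} = e_1·w_2 = -0.9864.
u_2 = w_2 + 0.9864·e_1 = (-1.3243, 1.6486, -0.1622, -2.3514).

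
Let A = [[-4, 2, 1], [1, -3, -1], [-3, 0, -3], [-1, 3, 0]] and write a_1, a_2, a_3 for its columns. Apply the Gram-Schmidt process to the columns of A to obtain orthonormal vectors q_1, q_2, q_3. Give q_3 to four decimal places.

q_3 = (0.6148, 0.0161, -0.6831, -0.3938)

a_1 = (-4, 1, -3, -1); ‖a_1‖ = 5.1962, so q_1 = (-0.7698, 0.1925, -0.5774, -0.1925).
q_1·a_2 = (-0.7698)·2 + 0.1925·(-3) + (-0.5774)·0 + (-0.1925)·3 = -2.6943.
u_2 = a_2 + 2.6943·q_1 = (-0.0741, -2.4815, -1.5556, 2.4815).
‖u_2‖ = 3.8394, so q_2 = (-0.0193, -0.6463, -0.4052, 0.6463).
q_1·a_3 = (-0.7698)·1 + 0.1925·(-1) + (-0.5774)·(-3) + (-0.1925)·0 = 0.7698; q_2·a_3 = (-0.0193)·1 + (-0.6463)·(-1) + (-0.4052)·(-3) + 0.6463·0 = 1.8425.
u_3 = a_3 − 0.7698·q_1 − 1.8425·q_2 = (1.6281, 0.0427, -1.8090, -1.0427).
‖u_3‖ = 2.6481, so q_3 = (0.6148, 0.0161, -0.6831, -0.3938).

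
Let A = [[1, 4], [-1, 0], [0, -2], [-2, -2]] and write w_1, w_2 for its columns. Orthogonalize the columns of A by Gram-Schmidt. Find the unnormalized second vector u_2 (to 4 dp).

u_2 = (2.6667, 1.3333, -2.0000, 0.6667)

w_1 = (1, -1, 0, -2); ‖w_1‖ = 2.4495, so q_1 = (0.4082, -0.4082, 0.0000, -0.8165).
q_1·w_2 = 0.4082·4 + (-0.4082)·0 + 0.0000·(-2) + (-0.8165)·(-2) = 3.2660.
u_2 = w_2 − 3.2660·q_1 = (2.6667, 1.3333, -2.0000, 0.6667).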